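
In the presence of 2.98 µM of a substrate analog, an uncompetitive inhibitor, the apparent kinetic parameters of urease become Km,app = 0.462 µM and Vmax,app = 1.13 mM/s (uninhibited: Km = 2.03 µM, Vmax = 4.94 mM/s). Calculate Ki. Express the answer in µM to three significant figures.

Uncompetitive: Vmax,app = Vmax/α (and Km,app = Km/α) with α = 1 + [I]/Ki.
α = Vmax/Vmax,app = 4.94/1.13 = 4.372.
Ki = [I]/(α − 1) = 2.98/3.372 = 0.884 µM.

0.884 µM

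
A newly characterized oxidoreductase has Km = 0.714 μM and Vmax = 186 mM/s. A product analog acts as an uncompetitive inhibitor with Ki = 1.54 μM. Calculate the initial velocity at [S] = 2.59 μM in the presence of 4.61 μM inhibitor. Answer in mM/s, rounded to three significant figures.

α = 1 + [I]/Ki = 1 + 4.61/1.54 = 3.994.
For an uncompetitive inhibitor, both parameters are divided by α, giving Vmax/α and Km/α: Km,app = 0.179 μM, Vmax,app = 46.6 mM/s.
v = Vmax,app·[S]/(Km,app + [S]) = 46.6 × 2.59/(0.179 + 2.59) = 43.6 mM/s.

43.6 mM/s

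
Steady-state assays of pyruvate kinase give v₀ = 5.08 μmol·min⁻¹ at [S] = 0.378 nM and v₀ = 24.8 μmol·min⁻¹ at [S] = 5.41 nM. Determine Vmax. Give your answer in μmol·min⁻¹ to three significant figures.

From v = Vmax[S]/(Km+[S]), each point gives Vmax = v(Km+[S])/[S].
Equating: 5.08(Km+0.378)/0.378 = 24.8(Km+5.41)/5.41.
13.44·Km + 5.08 = 4.584·Km + 24.8, so (13.44 − 4.584)·Km = 24.8 − 5.08.
Km = 19.72/8.855 = 2.23 nM; then Vmax = 5.08(2.23+0.378)/0.378 = 35.0 μmol·min⁻¹.

35.0 μmol·min⁻¹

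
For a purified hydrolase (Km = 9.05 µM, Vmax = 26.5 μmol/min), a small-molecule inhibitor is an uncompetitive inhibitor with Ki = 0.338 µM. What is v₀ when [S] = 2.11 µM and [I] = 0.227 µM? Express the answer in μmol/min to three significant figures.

4.45 μmol/min

With α = 1 + [I]/Ki = 1 + 0.227/0.338 = 1.672, the uncompetitive rate law is v = (Vmax/α)·[S] / (Km/α + [S]).
v = (26.5/1.672)×2.11 / (9.05/1.672 + 2.11) = 33.45/7.524 = 4.45 μmol/min.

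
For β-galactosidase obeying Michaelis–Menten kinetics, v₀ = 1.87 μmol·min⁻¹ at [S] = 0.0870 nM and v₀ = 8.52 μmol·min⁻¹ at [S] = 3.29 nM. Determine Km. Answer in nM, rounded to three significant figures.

0.352 nM

From v = Vmax[S]/(Km+[S]), each point gives Vmax = v(Km+[S])/[S].
Equating: 1.87(Km+0.0870)/0.0870 = 8.52(Km+3.29)/3.29.
21.49·Km + 1.87 = 2.590·Km + 8.52, so (21.49 − 2.590)·Km = 8.52 − 1.87.
Km = 6.650/18.90 = 0.352 nM; then Vmax = 1.87(0.352+0.0870)/0.0870 = 9.43 μmol·min⁻¹.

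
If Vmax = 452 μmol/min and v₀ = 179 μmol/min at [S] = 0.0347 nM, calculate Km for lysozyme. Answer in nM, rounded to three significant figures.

0.0529 nM

From v = Vmax[S]/(Km+[S]), Km = [S](Vmax − v)/v.
Km = 0.0347 × (452 − 179) / 179 = 9.473/179 = 0.0529 nM.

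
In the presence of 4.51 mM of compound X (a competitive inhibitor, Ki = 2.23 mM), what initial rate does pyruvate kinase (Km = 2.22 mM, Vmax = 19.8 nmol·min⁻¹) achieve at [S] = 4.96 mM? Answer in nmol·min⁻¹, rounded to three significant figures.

α = 1 + [I]/Ki = 1 + 4.51/2.23 = 3.022.
For a competitive inhibitor, Vmax is unchanged and the apparent Km becomes α·Km: Km,app = 6.71 mM, Vmax,app = 19.8 nmol·min⁻¹.
v = Vmax,app·[S]/(Km,app + [S]) = 19.8 × 4.96/(6.71 + 4.96) = 8.42 nmol·min⁻¹.

8.42 nmol·min⁻¹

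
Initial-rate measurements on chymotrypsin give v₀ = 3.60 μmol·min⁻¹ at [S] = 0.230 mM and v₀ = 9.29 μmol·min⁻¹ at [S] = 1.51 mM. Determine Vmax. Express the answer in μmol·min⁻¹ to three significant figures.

From v = Vmax[S]/(Km+[S]), each point gives Vmax = v(Km+[S])/[S].
Equating: 3.60(Km+0.230)/0.230 = 9.29(Km+1.51)/1.51.
15.65·Km + 3.60 = 6.152·Km + 9.29, so (15.65 − 6.152)·Km = 9.29 − 3.60.
Km = 5.690/9.500 = 0.599 mM; then Vmax = 3.60(0.599+0.230)/0.230 = 13.0 μmol·min⁻¹.

13.0 μmol·min⁻¹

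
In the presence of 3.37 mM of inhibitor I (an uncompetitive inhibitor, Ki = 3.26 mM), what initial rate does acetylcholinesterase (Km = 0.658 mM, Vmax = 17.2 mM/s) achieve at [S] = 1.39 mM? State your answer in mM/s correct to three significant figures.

6.86 mM/s

With α = 1 + [I]/Ki = 1 + 3.37/3.26 = 2.034, the uncompetitive rate law is v = (Vmax/α)·[S] / (Km/α + [S]).
v = (17.2/2.034)×1.39 / (0.658/2.034 + 1.39) = 11.76/1.714 = 6.86 mM/s.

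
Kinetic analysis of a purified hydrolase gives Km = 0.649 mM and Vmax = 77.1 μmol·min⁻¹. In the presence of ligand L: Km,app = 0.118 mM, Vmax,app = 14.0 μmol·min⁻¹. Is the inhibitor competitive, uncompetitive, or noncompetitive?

uncompetitive

Both Km and Vmax decrease by the same factor (~5.50-fold) — characteristic of uncompetitive inhibition.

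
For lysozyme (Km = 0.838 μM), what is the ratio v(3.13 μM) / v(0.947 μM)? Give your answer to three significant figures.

1.49

The fractional saturations are [S]/(Km+[S]) = 0.947/1.785 = 0.5305 and 3.13/3.968 = 0.7888.
v₂/v₁ is just their ratio: 0.7888/0.5305 = 1.49.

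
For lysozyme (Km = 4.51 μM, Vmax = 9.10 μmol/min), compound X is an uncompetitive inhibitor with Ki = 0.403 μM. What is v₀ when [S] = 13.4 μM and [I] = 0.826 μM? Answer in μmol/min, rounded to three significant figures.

2.69 μmol/min

α = 1 + [I]/Ki = 1 + 0.826/0.403 = 3.050.
For an uncompetitive inhibitor, both parameters are divided by α, giving Vmax/α and Km/α: Km,app = 1.48 μM, Vmax,app = 2.98 μmol/min.
v = Vmax,app·[S]/(Km,app + [S]) = 2.98 × 13.4/(1.48 + 13.4) = 2.69 μmol/min.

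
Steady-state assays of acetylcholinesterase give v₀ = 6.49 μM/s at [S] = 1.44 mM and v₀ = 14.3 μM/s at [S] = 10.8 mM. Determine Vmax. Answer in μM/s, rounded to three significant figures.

17.5 μM/s

In reciprocal form, 1/v = (Km/Vmax)·(1/[S]) + 1/Vmax. The two points give (1/[S], 1/v) = (0.6944, 0.1541) and (0.09259, 0.06993).
Slope = (0.1541 − 0.06993)/(0.6944 − 0.09259) = 0.1398; intercept = 0.1541 − 0.1398×0.6944 = 0.05698.
Vmax = 1/intercept = 17.5 μM/s; Km = slope × Vmax = 0.1398 × 17.5 = 2.45 mM.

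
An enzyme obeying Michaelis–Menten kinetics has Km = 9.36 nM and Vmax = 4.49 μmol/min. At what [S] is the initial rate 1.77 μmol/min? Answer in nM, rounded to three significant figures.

6.09 nM

Rearranging v = Vmax[S]/(Km+[S]) gives [S] = Km·v/(Vmax − v).
[S] = 9.36 × 1.77 / (4.49 − 1.77) = 16.57/2.720 = 6.09 nM.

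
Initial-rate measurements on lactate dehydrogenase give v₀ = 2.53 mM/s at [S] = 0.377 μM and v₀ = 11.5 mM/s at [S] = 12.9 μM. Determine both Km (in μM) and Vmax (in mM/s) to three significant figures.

From v = Vmax[S]/(Km+[S]), each point gives Vmax = v(Km+[S])/[S].
Equating: 2.53(Km+0.377)/0.377 = 11.5(Km+12.9)/12.9.
6.711·Km + 2.53 = 0.8915·Km + 11.5, so (6.711 − 0.8915)·Km = 11.5 − 2.53.
Km = 8.970/5.819 = 1.54 μM; then Vmax = 2.53(1.54+0.377)/0.377 = 12.9 mM/s.

Km = 1.54 μM; Vmax = 12.9 mM/s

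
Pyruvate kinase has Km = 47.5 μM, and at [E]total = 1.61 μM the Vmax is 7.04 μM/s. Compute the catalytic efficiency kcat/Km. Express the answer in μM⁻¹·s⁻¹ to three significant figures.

kcat = Vmax/[E]total = 7.04/1.61 = 4.37 s⁻¹.
kcat/Km = 4.37/47.5 = 0.0921 μM⁻¹·s⁻¹.

0.0921 μM⁻¹·s⁻¹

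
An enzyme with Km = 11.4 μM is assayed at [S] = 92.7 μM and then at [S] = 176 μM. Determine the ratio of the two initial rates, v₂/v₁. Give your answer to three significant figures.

The fractional saturations are [S]/(Km+[S]) = 92.7/104.1 = 0.8905 and 176/187.4 = 0.9392.
v₂/v₁ is just their ratio: 0.9392/0.8905 = 1.05.

1.05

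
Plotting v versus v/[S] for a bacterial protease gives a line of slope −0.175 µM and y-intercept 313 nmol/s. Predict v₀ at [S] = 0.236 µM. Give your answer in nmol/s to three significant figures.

180 nmol/s

In the Eadie–Hofstee form v = Vmax − Km·(v/[S]), the slope is −Km and the intercept is Vmax, so Km = 0.175 µM and Vmax = 313 nmol/s.
v = 313 × 0.236/(0.175 + 0.236) = 180 nmol/s.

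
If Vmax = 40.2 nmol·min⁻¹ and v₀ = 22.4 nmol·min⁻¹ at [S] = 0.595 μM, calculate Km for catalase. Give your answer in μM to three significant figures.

From v = Vmax[S]/(Km+[S]), Km = [S](Vmax − v)/v.
Km = 0.595 × (40.2 − 22.4) / 22.4 = 10.59/22.4 = 0.473 μM.

0.473 μM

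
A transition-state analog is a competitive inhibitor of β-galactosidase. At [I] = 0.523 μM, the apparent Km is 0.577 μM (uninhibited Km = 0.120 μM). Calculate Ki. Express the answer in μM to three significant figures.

0.137 μM

Competitive: Km,app = α·Km with α = 1 + [I]/Ki.
α = Km,app/Km = 0.577/0.120 = 4.808.
Ki = [I]/(α − 1) = 0.523/3.808 = 0.137 μM.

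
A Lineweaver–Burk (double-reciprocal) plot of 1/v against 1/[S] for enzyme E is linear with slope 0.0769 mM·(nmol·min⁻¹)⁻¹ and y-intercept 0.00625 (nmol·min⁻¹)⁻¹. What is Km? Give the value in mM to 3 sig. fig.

12.3 mM

y-intercept = 1/Vmax ⇒ Vmax = 160 nmol·min⁻¹; slope = Km/Vmax ⇒ Km = slope × Vmax.
Km = 0.0769 × 160 = 12.3 mM.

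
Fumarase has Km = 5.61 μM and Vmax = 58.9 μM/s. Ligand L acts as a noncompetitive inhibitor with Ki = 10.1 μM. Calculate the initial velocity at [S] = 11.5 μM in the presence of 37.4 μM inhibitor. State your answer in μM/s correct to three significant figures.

With α = 1 + [I]/Ki = 1 + 37.4/10.1 = 4.703, the noncompetitive rate law is v = (Vmax/α)·[S] / (Km + [S]).
v = (58.9/4.703)×11.5 / (5.61 + 11.5) = 144.0/17.11 = 8.42 μM/s.

8.42 μM/s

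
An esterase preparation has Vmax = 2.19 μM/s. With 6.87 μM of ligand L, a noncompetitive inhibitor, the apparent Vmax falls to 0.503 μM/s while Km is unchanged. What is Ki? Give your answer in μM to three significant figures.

Noncompetitive: Vmax,app = Vmax/α with α = 1 + [I]/Ki.
α = Vmax/Vmax,app = 2.19/0.503 = 4.354.
Ki = [I]/(α − 1) = 6.87/3.354 = 2.05 μM.

2.05 μM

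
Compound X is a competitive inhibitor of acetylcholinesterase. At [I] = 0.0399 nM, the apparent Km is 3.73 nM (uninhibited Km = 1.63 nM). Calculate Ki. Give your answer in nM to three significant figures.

Competitive: Km,app = α·Km with α = 1 + [I]/Ki.
α = Km,app/Km = 3.73/1.63 = 2.288.
Since α = 1 + [I]/Ki, [I]/Ki = 2.288 − 1 = 1.288 and Ki = 0.0399/1.288 = 0.0310 nM.

0.0310 nM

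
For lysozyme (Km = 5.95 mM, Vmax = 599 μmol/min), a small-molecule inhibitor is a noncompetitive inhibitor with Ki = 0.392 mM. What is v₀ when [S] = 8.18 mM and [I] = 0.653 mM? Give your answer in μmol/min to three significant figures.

With α = 1 + [I]/Ki = 1 + 0.653/0.392 = 2.666, the noncompetitive rate law is v = (Vmax/α)·[S] / (Km + [S]).
v = (599/2.666)×8.18 / (5.95 + 8.18) = 1838/14.13 = 130 μmol/min.

130 μmol/min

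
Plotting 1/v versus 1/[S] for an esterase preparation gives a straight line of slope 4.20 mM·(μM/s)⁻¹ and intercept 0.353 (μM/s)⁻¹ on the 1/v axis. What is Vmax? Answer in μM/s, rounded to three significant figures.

The y-intercept of a Lineweaver–Burk plot equals 1/Vmax, so Vmax = 1/0.353 = 2.83 μM/s.

2.83 μM/s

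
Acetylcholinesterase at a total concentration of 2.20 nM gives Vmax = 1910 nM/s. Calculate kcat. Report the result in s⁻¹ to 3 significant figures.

868 s⁻¹

kcat = Vmax/[E]total = 1910 nM/s / 2.20 nM = 868 s⁻¹.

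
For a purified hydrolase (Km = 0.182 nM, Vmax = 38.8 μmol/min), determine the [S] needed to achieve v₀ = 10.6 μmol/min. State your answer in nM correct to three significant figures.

Rearranging v = Vmax[S]/(Km+[S]) gives [S] = Km·v/(Vmax − v).
[S] = 0.182 × 10.6 / (38.8 − 10.6) = 1.929/28.20 = 0.0684 nM.

0.0684 nM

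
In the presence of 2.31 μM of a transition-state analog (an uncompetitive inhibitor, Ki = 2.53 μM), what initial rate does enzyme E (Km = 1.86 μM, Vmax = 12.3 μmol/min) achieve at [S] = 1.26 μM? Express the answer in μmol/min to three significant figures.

3.63 μmol/min

α = 1 + [I]/Ki = 1 + 2.31/2.53 = 1.913.
For an uncompetitive inhibitor, both parameters are divided by α, giving Vmax/α and Km/α: Km,app = 0.972 μM, Vmax,app = 6.43 μmol/min.
v = Vmax,app·[S]/(Km,app + [S]) = 6.43 × 1.26/(0.972 + 1.26) = 3.63 μmol/min.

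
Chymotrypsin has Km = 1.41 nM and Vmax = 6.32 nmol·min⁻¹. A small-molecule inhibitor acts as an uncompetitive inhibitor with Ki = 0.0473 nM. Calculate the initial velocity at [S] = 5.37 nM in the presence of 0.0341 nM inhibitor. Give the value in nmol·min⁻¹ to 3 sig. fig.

With α = 1 + [I]/Ki = 1 + 0.0341/0.0473 = 1.721, the uncompetitive rate law is v = (Vmax/α)·[S] / (Km/α + [S]).
v = (6.32/1.721)×5.37 / (1.41/1.721 + 5.37) = 19.72/6.189 = 3.19 nmol·min⁻¹.

3.19 nmol·min⁻¹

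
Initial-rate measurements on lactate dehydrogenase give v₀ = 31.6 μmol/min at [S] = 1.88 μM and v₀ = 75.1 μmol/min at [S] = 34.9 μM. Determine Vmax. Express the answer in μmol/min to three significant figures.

From v = Vmax[S]/(Km+[S]), each point gives Vmax = v(Km+[S])/[S].
Equating: 31.6(Km+1.88)/1.88 = 75.1(Km+34.9)/34.9.
16.81·Km + 31.6 = 2.152·Km + 75.1, so (16.81 − 2.152)·Km = 75.1 − 31.6.
Km = 43.50/14.66 = 2.97 μM; then Vmax = 31.6(2.97+1.88)/1.88 = 81.5 μmol/min.

81.5 μmol/min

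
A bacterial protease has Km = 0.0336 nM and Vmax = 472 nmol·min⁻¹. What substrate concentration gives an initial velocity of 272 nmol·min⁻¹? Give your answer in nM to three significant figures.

Rearranging v = Vmax[S]/(Km+[S]) gives [S] = Km·v/(Vmax − v).
[S] = 0.0336 × 272 / (472 − 272) = 9.139/200.0 = 0.0457 nM.

0.0457 nM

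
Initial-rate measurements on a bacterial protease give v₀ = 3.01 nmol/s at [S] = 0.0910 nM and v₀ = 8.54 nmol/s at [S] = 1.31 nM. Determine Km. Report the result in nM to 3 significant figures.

0.208 nM

In reciprocal form, 1/v = (Km/Vmax)·(1/[S]) + 1/Vmax. The two points give (1/[S], 1/v) = (10.99, 0.3322) and (0.7634, 0.1171).
Slope = (0.3322 − 0.1171)/(10.99 − 0.7634) = 0.02104; intercept = 0.3322 − 0.02104×10.99 = 0.1010.
Vmax = 1/intercept = 9.90 nmol/s; Km = slope × Vmax = 0.02104 × 9.90 = 0.208 nM.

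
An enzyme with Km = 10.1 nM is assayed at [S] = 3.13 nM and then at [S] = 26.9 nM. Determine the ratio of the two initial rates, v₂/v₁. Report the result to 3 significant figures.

3.07

The fractional saturations are [S]/(Km+[S]) = 3.13/13.23 = 0.2366 and 26.9/37.00 = 0.7270.
v₂/v₁ is just their ratio: 0.7270/0.2366 = 3.07.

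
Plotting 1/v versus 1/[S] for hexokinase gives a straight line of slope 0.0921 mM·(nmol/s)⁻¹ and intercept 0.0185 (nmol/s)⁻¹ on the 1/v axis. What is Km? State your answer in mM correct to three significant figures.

4.98 mM

y-intercept = 1/Vmax ⇒ Vmax = 54.1 nmol/s; slope = Km/Vmax ⇒ Km = slope × Vmax.
Km = 0.0921 × 54.1 = 4.98 mM.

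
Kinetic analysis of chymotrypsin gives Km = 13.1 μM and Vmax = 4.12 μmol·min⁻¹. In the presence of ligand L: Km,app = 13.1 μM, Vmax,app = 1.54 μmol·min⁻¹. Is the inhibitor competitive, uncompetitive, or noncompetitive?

noncompetitive

Vmax decreases (4.12 → 1.54 μmol·min⁻¹) while Km is unchanged — pure noncompetitive inhibition.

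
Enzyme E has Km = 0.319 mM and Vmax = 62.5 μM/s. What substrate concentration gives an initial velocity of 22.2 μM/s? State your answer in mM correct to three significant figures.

Rearranging v = Vmax[S]/(Km+[S]) gives [S] = Km·v/(Vmax − v).
[S] = 0.319 × 22.2 / (62.5 − 22.2) = 7.082/40.30 = 0.176 mM.

0.176 mM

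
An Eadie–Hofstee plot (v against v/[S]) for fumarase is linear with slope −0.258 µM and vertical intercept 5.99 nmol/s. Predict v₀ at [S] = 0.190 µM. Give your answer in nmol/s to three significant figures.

In the Eadie–Hofstee form v = Vmax − Km·(v/[S]), the slope is −Km and the intercept is Vmax, so Km = 0.258 µM and Vmax = 5.99 nmol/s.
v = 5.99 × 0.190/(0.258 + 0.190) = 2.54 nmol/s.

2.54 nmol/s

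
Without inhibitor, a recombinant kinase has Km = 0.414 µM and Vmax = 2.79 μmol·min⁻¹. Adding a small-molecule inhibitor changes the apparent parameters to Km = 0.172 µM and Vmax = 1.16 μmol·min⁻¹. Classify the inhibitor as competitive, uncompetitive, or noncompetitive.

uncompetitive

Both Km and Vmax decrease by the same factor (~2.40-fold) — characteristic of uncompetitive inhibition.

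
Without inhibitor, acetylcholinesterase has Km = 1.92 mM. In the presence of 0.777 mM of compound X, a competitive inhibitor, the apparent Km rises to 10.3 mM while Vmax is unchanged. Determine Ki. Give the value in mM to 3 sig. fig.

0.178 mM

Competitive: Km,app = α·Km with α = 1 + [I]/Ki.
α = Km,app/Km = 10.3/1.92 = 5.365.
Ki = [I]/(α − 1) = 0.777/4.365 = 0.178 mM.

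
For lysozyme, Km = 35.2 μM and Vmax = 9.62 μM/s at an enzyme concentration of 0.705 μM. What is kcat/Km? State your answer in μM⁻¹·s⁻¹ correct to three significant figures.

kcat = Vmax/[E]total = 9.62/0.705 = 13.6 s⁻¹.
kcat/Km = 13.6/35.2 = 0.388 μM⁻¹·s⁻¹.

0.388 μM⁻¹·s⁻¹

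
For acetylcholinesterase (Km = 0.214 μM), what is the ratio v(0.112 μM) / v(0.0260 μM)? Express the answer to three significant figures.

Since Vmax cancels, v₂/v₁ = [S]₂(Km+[S]₁) / [S]₁(Km+[S]₂).
= 0.112×(0.214+0.0260) / (0.0260×(0.214+0.112)) = 0.02688/0.008476 = 3.17.

3.17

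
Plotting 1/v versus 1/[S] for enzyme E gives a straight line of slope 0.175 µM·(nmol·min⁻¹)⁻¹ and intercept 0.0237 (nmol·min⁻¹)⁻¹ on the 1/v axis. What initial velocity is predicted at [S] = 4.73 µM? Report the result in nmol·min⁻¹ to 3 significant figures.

16.5 nmol·min⁻¹

The y-intercept is 1/Vmax, so Vmax = 1/0.0237 = 42.2 nmol·min⁻¹.
The slope is Km/Vmax, so Km = 0.175 × 42.2 = 7.38 µM.
Then v = 42.2 × 4.73/(7.38 + 4.73) = 16.5 nmol·min⁻¹.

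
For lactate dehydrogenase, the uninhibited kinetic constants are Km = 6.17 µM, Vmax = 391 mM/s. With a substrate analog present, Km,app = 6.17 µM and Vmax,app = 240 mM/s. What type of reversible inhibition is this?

Vmax decreases (391 → 240 mM/s) while Km is unchanged — pure noncompetitive inhibition.

noncompetitive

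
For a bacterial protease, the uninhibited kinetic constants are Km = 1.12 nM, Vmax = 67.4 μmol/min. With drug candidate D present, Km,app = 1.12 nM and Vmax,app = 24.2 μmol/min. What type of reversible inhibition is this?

Vmax decreases (67.4 → 24.2 μmol/min) while Km is unchanged — pure noncompetitive inhibition.

noncompetitive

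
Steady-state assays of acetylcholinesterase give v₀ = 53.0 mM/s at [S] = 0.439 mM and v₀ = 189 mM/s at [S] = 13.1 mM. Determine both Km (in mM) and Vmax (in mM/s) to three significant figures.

Km = 1.28 mM; Vmax = 207 mM/s

In reciprocal form, 1/v = (Km/Vmax)·(1/[S]) + 1/Vmax. The two points give (1/[S], 1/v) = (2.278, 0.01887) and (0.07634, 0.005291).
Slope = (0.01887 − 0.005291)/(2.278 − 0.07634) = 0.006167; intercept = 0.01887 − 0.006167×2.278 = 0.004820.
Vmax = 1/intercept = 207 mM/s; Km = slope × Vmax = 0.006167 × 207 = 1.28 mM.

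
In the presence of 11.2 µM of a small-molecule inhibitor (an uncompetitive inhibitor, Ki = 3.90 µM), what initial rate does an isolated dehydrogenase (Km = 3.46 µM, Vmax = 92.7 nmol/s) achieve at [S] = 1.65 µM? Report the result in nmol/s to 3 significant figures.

15.5 nmol/s

With α = 1 + [I]/Ki = 1 + 11.2/3.90 = 3.872, the uncompetitive rate law is v = (Vmax/α)·[S] / (Km/α + [S]).
v = (92.7/3.872)×1.65 / (3.46/3.872 + 1.65) = 39.50/2.544 = 15.5 nmol/s.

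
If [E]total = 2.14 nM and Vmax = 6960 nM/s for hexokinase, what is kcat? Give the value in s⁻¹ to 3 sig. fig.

kcat = Vmax/[E]total = 6960 nM/s / 2.14 nM = 3250 s⁻¹.

3250 s⁻¹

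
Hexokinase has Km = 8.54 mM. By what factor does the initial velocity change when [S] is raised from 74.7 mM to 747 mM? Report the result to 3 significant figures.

The fractional saturations are [S]/(Km+[S]) = 74.7/83.24 = 0.8974 and 747/755.5 = 0.9887.
v₂/v₁ is just their ratio: 0.9887/0.8974 = 1.10.

1.10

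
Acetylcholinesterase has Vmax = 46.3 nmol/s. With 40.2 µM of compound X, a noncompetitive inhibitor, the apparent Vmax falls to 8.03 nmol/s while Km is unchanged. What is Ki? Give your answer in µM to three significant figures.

Noncompetitive: Vmax,app = Vmax/α with α = 1 + [I]/Ki.
α = Vmax/Vmax,app = 46.3/8.03 = 5.766.
Ki = [I]/(α − 1) = 40.2/4.766 = 8.43 µM.

8.43 µM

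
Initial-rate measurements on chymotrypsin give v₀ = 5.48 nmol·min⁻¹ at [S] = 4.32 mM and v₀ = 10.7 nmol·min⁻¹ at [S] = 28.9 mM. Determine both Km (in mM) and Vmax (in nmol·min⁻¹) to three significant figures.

In reciprocal form, 1/v = (Km/Vmax)·(1/[S]) + 1/Vmax. The two points give (1/[S], 1/v) = (0.2315, 0.1825) and (0.03460, 0.09346).
Slope = (0.1825 − 0.09346)/(0.2315 − 0.03460) = 0.4522; intercept = 0.1825 − 0.4522×0.2315 = 0.07781.
Vmax = 1/intercept = 12.9 nmol·min⁻¹; Km = slope × Vmax = 0.4522 × 12.9 = 5.81 mM.

Km = 5.81 mM; Vmax = 12.9 nmol·min⁻¹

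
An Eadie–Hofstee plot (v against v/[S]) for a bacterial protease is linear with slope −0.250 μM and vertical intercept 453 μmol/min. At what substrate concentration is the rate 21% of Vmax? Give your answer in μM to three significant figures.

The Eadie–Hofstee slope gives Km = 0.250 μM (slope = −Km).
v/Vmax = [S]/(Km+[S]) = 0.21 ⇒ [S] = Km·0.21/(1−0.21) = 0.250 × 0.2658 = 0.0665 μM.

0.0665 μM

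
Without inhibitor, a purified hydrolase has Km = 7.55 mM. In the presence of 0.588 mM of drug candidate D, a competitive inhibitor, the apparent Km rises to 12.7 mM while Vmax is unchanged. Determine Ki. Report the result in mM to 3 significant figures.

0.862 mM

Competitive: Km,app = α·Km with α = 1 + [I]/Ki.
α = Km,app/Km = 12.7/7.55 = 1.682.
Since α = 1 + [I]/Ki, [I]/Ki = 1.682 − 1 = 0.6821 and Ki = 0.588/0.6821 = 0.862 mM.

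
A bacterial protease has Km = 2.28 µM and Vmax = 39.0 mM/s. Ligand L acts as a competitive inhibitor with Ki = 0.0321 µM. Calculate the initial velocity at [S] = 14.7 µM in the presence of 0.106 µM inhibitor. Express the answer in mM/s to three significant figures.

α = 1 + [I]/Ki = 1 + 0.106/0.0321 = 4.302.
For a competitive inhibitor, Vmax is unchanged and the apparent Km becomes α·Km: Km,app = 9.81 µM, Vmax,app = 39.0 mM/s.
v = Vmax,app·[S]/(Km,app + [S]) = 39.0 × 14.7/(9.81 + 14.7) = 23.4 mM/s.

23.4 mM/s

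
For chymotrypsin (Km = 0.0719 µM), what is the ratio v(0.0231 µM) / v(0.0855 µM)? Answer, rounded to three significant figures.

The fractional saturations are [S]/(Km+[S]) = 0.0855/0.1574 = 0.5432 and 0.0231/0.09500 = 0.2432.
v₂/v₁ is just their ratio: 0.2432/0.5432 = 0.448.

0.448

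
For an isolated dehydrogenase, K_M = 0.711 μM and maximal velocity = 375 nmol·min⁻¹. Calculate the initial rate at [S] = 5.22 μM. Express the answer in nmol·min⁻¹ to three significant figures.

[S]/(Km+[S]) = 5.22/5.931 = 0.8801, the fractional saturation.
v = 0.8801 × Vmax = 0.8801 × 375 = 330 nmol·min⁻¹.

330 nmol·min⁻¹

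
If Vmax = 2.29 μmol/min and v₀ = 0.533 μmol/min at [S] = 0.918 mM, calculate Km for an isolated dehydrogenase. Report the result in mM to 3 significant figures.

3.03 mM

From v = Vmax[S]/(Km+[S]), Km = [S](Vmax − v)/v.
Km = 0.918 × (2.29 − 0.533) / 0.533 = 1.613/0.533 = 3.03 mM.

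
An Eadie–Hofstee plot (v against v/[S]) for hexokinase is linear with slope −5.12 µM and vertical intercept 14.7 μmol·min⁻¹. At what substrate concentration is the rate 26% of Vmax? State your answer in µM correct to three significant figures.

1.80 µM

The Eadie–Hofstee slope gives Km = 5.12 µM (slope = −Km).
v/Vmax = [S]/(Km+[S]) = 0.26 ⇒ [S] = Km·0.26/(1−0.26) = 5.12 × 0.3514 = 1.80 µM.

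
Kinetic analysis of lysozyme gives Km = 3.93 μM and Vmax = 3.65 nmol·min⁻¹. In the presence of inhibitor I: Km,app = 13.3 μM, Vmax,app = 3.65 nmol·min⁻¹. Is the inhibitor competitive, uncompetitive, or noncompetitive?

Km increases (3.93 → 13.3 μM) while Vmax is unchanged — the hallmark of competitive inhibition.

competitive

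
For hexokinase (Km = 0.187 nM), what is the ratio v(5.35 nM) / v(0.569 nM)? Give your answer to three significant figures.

1.28

Since Vmax cancels, v₂/v₁ = [S]₂(Km+[S]₁) / [S]₁(Km+[S]₂).
= 5.35×(0.187+0.569) / (0.569×(0.187+5.35)) = 4.045/3.151 = 1.28.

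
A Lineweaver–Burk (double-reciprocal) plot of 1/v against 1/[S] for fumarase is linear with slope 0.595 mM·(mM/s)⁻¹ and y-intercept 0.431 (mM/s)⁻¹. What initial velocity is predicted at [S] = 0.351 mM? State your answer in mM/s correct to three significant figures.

The y-intercept is 1/Vmax, so Vmax = 1/0.431 = 2.32 mM/s.
The slope is Km/Vmax, so Km = 0.595 × 2.32 = 1.38 mM.
Then v = 2.32 × 0.351/(1.38 + 0.351) = 0.470 mM/s.

0.470 mM/s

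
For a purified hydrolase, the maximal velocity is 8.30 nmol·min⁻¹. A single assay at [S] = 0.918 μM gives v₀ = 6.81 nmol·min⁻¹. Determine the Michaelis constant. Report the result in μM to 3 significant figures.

0.201 μM

From v = Vmax[S]/(Km+[S]), Km = [S](Vmax − v)/v.
Km = 0.918 × (8.30 − 6.81) / 6.81 = 1.368/6.81 = 0.201 μM.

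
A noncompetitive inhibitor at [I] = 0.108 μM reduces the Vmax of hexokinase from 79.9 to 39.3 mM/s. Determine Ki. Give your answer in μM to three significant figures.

0.105 μM

Noncompetitive: Vmax,app = Vmax/α with α = 1 + [I]/Ki.
α = Vmax/Vmax,app = 79.9/39.3 = 2.033.
Since α = 1 + [I]/Ki, [I]/Ki = 2.033 − 1 = 1.033 and Ki = 0.108/1.033 = 0.105 μM.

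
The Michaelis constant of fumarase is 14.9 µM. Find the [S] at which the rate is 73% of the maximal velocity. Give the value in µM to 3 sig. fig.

40.3 µM

v/Vmax = [S]/(Km+[S]) = 0.73, so [S] = Km·0.73/(1 − 0.73) = 14.9 × 2.704.
[S] = 40.3 µM.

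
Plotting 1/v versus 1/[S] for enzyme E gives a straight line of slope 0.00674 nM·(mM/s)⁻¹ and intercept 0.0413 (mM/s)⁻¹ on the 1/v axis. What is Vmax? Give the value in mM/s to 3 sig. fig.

The y-intercept of a Lineweaver–Burk plot equals 1/Vmax, so Vmax = 1/0.0413 = 24.2 mM/s.

24.2 mM/s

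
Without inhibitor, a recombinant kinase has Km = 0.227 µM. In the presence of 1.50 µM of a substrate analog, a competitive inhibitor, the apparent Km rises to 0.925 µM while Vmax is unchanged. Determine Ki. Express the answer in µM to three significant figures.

Competitive: Km,app = α·Km with α = 1 + [I]/Ki.
α = Km,app/Km = 0.925/0.227 = 4.075.
Since α = 1 + [I]/Ki, [I]/Ki = 4.075 − 1 = 3.075 and Ki = 1.50/3.075 = 0.488 µM.

0.488 µM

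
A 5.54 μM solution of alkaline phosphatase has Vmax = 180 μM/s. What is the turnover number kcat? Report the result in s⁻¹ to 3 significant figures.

32.5 s⁻¹

kcat = Vmax/[E]total = 180 μM/s / 5.54 μM = 32.5 s⁻¹.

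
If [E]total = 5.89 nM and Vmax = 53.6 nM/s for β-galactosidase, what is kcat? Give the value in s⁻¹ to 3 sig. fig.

9.10 s⁻¹

kcat = Vmax/[E]total = 53.6 nM/s / 5.89 nM = 9.10 s⁻¹.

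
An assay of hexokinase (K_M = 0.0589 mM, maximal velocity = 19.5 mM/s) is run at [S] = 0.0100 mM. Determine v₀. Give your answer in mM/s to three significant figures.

2.83 mM/s

v = Vmax·[S]/(Km + [S]) = 19.5 × 0.0100 / (0.0589 + 0.0100)
  = 0.1950 / 0.06890 = 2.83 mM/s.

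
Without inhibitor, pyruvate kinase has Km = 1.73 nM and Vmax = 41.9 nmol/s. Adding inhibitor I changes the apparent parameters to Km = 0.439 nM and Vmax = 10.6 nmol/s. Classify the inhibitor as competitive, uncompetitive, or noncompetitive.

uncompetitive

Both Km and Vmax decrease by the same factor (~3.94-fold) — characteristic of uncompetitive inhibition.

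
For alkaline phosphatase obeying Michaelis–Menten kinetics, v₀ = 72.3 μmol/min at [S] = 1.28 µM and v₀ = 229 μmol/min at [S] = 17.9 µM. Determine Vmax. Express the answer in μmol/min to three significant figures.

275 μmol/min

From v = Vmax[S]/(Km+[S]), each point gives Vmax = v(Km+[S])/[S].
Equating: 72.3(Km+1.28)/1.28 = 229(Km+17.9)/17.9.
56.48·Km + 72.3 = 12.79·Km + 229, so (56.48 − 12.79)·Km = 229 − 72.3.
Km = 156.7/43.69 = 3.59 µM; then Vmax = 72.3(3.59+1.28)/1.28 = 275 μmol/min.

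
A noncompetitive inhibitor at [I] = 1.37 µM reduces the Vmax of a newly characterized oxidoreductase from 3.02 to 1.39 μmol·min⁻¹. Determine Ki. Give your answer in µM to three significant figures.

1.17 µM

Noncompetitive: Vmax,app = Vmax/α with α = 1 + [I]/Ki.
α = Vmax/Vmax,app = 3.02/1.39 = 2.173.
Ki = [I]/(α − 1) = 1.37/1.173 = 1.17 µM.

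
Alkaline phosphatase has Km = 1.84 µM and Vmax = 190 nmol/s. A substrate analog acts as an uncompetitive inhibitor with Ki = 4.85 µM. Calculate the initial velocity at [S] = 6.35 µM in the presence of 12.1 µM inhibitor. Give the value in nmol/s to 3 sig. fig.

With α = 1 + [I]/Ki = 1 + 12.1/4.85 = 3.495, the uncompetitive rate law is v = (Vmax/α)·[S] / (Km/α + [S]).
v = (190/3.495)×6.35 / (1.84/3.495 + 6.35) = 345.2/6.876 = 50.2 nmol/s.

50.2 nmol/s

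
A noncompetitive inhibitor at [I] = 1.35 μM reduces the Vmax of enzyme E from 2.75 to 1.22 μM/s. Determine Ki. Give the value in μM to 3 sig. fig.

1.08 μM

Noncompetitive: Vmax,app = Vmax/α with α = 1 + [I]/Ki.
α = Vmax/Vmax,app = 2.75/1.22 = 2.254.
Ki = [I]/(α − 1) = 1.35/1.254 = 1.08 μM.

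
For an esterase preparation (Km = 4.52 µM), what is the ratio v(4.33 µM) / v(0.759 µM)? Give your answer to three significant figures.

3.40

Since Vmax cancels, v₂/v₁ = [S]₂(Km+[S]₁) / [S]₁(Km+[S]₂).
= 4.33×(4.52+0.759) / (0.759×(4.52+4.33)) = 22.86/6.717 = 3.40.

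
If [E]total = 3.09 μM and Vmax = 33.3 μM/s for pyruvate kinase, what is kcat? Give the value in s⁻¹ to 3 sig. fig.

10.8 s⁻¹

kcat = Vmax/[E]total = 33.3 μM/s / 3.09 μM = 10.8 s⁻¹.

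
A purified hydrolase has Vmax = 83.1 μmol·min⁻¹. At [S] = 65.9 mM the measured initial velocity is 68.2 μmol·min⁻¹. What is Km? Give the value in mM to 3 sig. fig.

14.4 mM

From v = Vmax[S]/(Km+[S]), Km = [S](Vmax − v)/v.
Km = 65.9 × (83.1 − 68.2) / 68.2 = 981.9/68.2 = 14.4 mM.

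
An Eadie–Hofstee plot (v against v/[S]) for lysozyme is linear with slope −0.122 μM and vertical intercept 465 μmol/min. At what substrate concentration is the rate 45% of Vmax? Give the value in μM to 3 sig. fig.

The Eadie–Hofstee slope gives Km = 0.122 μM (slope = −Km).
v/Vmax = [S]/(Km+[S]) = 0.45 ⇒ [S] = Km·0.45/(1−0.45) = 0.122 × 0.8182 = 0.0998 μM.

0.0998 μM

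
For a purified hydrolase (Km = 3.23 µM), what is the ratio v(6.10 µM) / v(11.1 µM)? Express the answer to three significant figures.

0.844

Since Vmax cancels, v₂/v₁ = [S]₂(Km+[S]₁) / [S]₁(Km+[S]₂).
= 6.10×(3.23+11.1) / (11.1×(3.23+6.10)) = 87.41/103.6 = 0.844.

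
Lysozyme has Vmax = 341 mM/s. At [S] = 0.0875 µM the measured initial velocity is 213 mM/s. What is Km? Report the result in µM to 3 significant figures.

0.0526 µM

v/Vmax = 213/341 = 0.6246 = [S]/(Km+[S]).
So Km + [S] = [S]/0.6246 = 0.1401 µM, giving Km = 0.1401 − 0.0875 = 0.0526 µM.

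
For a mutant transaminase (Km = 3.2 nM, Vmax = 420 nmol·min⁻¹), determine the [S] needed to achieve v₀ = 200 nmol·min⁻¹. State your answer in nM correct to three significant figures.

2.91 nM

The required fractional saturation is v/Vmax = 200/420 = 0.4762.
Then [S]/(Km+[S]) = 0.4762 ⇒ [S] = 3.2 × 0.4762/(1 − 0.4762) = 2.91 nM.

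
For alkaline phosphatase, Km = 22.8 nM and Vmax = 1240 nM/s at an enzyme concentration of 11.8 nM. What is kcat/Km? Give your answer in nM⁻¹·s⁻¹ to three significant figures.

kcat = Vmax/[E]total = 1240/11.8 = 105 s⁻¹.
kcat/Km = 105/22.8 = 4.61 nM⁻¹·s⁻¹.

4.61 nM⁻¹·s⁻¹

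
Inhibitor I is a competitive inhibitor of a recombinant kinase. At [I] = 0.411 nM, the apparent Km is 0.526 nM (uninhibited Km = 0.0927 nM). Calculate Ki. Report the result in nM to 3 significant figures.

Competitive: Km,app = α·Km with α = 1 + [I]/Ki.
α = Km,app/Km = 0.526/0.0927 = 5.674.
Ki = [I]/(α − 1) = 0.411/4.674 = 0.0879 nM.

0.0879 nM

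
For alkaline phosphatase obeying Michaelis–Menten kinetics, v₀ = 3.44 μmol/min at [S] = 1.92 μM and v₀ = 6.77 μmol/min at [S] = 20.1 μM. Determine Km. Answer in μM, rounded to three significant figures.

In reciprocal form, 1/v = (Km/Vmax)·(1/[S]) + 1/Vmax. The two points give (1/[S], 1/v) = (0.5208, 0.2907) and (0.04975, 0.1477).
Slope = (0.2907 − 0.1477)/(0.5208 − 0.04975) = 0.3035; intercept = 0.2907 − 0.3035×0.5208 = 0.1326.
Vmax = 1/intercept = 7.54 μmol/min; Km = slope × Vmax = 0.3035 × 7.54 = 2.29 μM.

2.29 μM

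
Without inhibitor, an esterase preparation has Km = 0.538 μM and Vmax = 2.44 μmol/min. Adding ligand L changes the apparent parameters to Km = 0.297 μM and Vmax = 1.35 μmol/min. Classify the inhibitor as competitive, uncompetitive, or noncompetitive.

Both Km and Vmax decrease by the same factor (~1.81-fold) — characteristic of uncompetitive inhibition.

uncompetitive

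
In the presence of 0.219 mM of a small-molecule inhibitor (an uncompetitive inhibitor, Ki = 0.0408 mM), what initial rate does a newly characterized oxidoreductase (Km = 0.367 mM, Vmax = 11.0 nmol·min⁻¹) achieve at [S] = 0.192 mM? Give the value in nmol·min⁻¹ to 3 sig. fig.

With α = 1 + [I]/Ki = 1 + 0.219/0.0408 = 6.368, the uncompetitive rate law is v = (Vmax/α)·[S] / (Km/α + [S]).
v = (11.0/6.368)×0.192 / (0.367/6.368 + 0.192) = 0.3317/0.2496 = 1.33 nmol·min⁻¹.

1.33 nmol·min⁻¹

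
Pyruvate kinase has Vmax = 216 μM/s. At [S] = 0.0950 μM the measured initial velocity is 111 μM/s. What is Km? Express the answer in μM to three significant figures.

0.0899 μM

From v = Vmax[S]/(Km+[S]), Km = [S](Vmax − v)/v.
Km = 0.0950 × (216 − 111) / 111 = 9.975/111 = 0.0899 μM.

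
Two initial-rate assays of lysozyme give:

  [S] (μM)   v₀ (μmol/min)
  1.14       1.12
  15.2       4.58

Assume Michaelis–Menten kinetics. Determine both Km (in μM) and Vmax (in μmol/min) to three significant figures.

Km = 5.08 μM; Vmax = 6.11 μmol/min

In reciprocal form, 1/v = (Km/Vmax)·(1/[S]) + 1/Vmax. The two points give (1/[S], 1/v) = (0.8772, 0.8929) and (0.06579, 0.2183).
Slope = (0.8929 − 0.2183)/(0.8772 − 0.06579) = 0.8313; intercept = 0.8929 − 0.8313×0.8772 = 0.1637.
Vmax = 1/intercept = 6.11 μmol/min; Km = slope × Vmax = 0.8313 × 6.11 = 5.08 μM.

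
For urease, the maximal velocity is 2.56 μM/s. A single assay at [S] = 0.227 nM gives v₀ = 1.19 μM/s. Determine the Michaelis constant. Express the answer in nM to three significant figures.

0.261 nM

From v = Vmax[S]/(Km+[S]), Km = [S](Vmax − v)/v.
Km = 0.227 × (2.56 − 1.19) / 1.19 = 0.3110/1.19 = 0.261 nM.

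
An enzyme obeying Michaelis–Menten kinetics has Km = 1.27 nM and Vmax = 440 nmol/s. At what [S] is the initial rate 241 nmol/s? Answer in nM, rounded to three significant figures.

1.54 nM

The required fractional saturation is v/Vmax = 241/440 = 0.5477.
Then [S]/(Km+[S]) = 0.5477 ⇒ [S] = 1.27 × 0.5477/(1 − 0.5477) = 1.54 nM.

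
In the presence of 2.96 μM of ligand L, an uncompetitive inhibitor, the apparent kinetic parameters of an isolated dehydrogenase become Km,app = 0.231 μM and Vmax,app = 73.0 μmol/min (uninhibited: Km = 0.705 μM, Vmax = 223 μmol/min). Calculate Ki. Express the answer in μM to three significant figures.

1.44 μM

Uncompetitive: Vmax,app = Vmax/α (and Km,app = Km/α) with α = 1 + [I]/Ki.
α = Vmax/Vmax,app = 223/73.0 = 3.055.
Since α = 1 + [I]/Ki, [I]/Ki = 3.055 − 1 = 2.055 and Ki = 2.96/2.055 = 1.44 μM.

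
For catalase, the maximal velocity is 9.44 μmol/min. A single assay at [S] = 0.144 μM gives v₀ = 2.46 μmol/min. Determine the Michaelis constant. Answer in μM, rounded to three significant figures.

v/Vmax = 2.46/9.44 = 0.2606 = [S]/(Km+[S]).
So Km + [S] = [S]/0.2606 = 0.5526 μM, giving Km = 0.5526 − 0.144 = 0.409 μM.

0.409 μM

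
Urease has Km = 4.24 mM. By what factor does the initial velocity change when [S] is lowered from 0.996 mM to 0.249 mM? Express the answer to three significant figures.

0.292

The fractional saturations are [S]/(Km+[S]) = 0.996/5.236 = 0.1902 and 0.249/4.489 = 0.05547.
v₂/v₁ is just their ratio: 0.05547/0.1902 = 0.292.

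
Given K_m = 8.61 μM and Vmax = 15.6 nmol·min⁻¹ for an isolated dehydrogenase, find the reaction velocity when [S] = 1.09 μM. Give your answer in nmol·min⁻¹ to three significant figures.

1.75 nmol·min⁻¹

v = Vmax·[S]/(Km + [S]) = 15.6 × 1.09 / (8.61 + 1.09)
  = 17.00 / 9.700 = 1.75 nmol·min⁻¹.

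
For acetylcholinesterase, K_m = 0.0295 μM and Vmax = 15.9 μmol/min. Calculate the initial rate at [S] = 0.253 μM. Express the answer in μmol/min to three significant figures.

14.2 μmol/min

[S]/(Km+[S]) = 0.253/0.2825 = 0.8956, the fractional saturation.
v = 0.8956 × Vmax = 0.8956 × 15.9 = 14.2 μmol/min.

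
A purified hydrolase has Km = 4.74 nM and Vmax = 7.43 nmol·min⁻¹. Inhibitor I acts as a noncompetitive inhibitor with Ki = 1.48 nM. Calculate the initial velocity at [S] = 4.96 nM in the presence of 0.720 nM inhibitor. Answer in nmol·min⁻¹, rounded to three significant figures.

2.56 nmol·min⁻¹

α = 1 + [I]/Ki = 1 + 0.720/1.48 = 1.486.
For a noncompetitive inhibitor, Vmax is reduced to Vmax/α while Km is unchanged: Km,app = 4.74 nM, Vmax,app = 5.00 nmol·min⁻¹.
v = Vmax,app·[S]/(Km,app + [S]) = 5.00 × 4.96/(4.74 + 4.96) = 2.56 nmol·min⁻¹.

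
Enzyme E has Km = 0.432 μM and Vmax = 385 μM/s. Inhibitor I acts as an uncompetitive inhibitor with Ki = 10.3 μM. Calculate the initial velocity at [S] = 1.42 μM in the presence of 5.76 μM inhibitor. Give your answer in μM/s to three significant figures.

α = 1 + [I]/Ki = 1 + 5.76/10.3 = 1.559.
For an uncompetitive inhibitor, both parameters are divided by α, giving Vmax/α and Km/α: Km,app = 0.277 μM, Vmax,app = 247 μM/s.
v = Vmax,app·[S]/(Km,app + [S]) = 247 × 1.42/(0.277 + 1.42) = 207 μM/s.

207 μM/s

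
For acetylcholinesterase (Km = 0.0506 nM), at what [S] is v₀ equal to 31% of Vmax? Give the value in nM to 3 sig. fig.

v/Vmax = [S]/(Km+[S]) = 0.31, so [S] = Km·0.31/(1 − 0.31) = 0.0506 × 0.4493.
[S] = 0.0227 nM.

0.0227 nM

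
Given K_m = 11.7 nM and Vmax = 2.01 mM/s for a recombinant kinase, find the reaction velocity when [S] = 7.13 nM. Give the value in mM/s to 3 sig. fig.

0.761 mM/s

[S]/(Km+[S]) = 7.13/18.83 = 0.3787, the fractional saturation.
v = 0.3787 × Vmax = 0.3787 × 2.01 = 0.761 mM/s.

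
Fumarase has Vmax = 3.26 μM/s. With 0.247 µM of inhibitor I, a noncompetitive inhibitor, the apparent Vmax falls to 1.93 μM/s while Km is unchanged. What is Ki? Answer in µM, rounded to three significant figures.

Noncompetitive: Vmax,app = Vmax/α with α = 1 + [I]/Ki.
α = Vmax/Vmax,app = 3.26/1.93 = 1.689.
Since α = 1 + [I]/Ki, [I]/Ki = 1.689 − 1 = 0.6891 and Ki = 0.247/0.6891 = 0.358 µM.

0.358 µM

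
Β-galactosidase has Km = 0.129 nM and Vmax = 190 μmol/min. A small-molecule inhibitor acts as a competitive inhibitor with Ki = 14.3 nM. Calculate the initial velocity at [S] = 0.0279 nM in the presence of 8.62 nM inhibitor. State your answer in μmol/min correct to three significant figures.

22.6 μmol/min

α = 1 + [I]/Ki = 1 + 8.62/14.3 = 1.603.
For a competitive inhibitor, Vmax is unchanged and the apparent Km becomes α·Km: Km,app = 0.207 nM, Vmax,app = 190 μmol/min.
v = Vmax,app·[S]/(Km,app + [S]) = 190 × 0.0279/(0.207 + 0.0279) = 22.6 μmol/min.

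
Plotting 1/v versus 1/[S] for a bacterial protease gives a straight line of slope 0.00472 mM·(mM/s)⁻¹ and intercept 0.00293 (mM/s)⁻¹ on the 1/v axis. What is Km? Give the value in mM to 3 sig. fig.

y-intercept = 1/Vmax ⇒ Vmax = 341 mM/s; slope = Km/Vmax ⇒ Km = slope × Vmax.
Km = 0.00472 × 341 = 1.61 mM.

1.61 mM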